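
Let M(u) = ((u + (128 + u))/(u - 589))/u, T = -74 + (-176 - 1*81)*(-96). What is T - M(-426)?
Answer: 5317964972/216195 ≈ 24598.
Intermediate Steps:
T = 24598 (T = -74 + (-176 - 81)*(-96) = -74 - 257*(-96) = -74 + 24672 = 24598)
M(u) = (128 + 2*u)/(u*(-589 + u)) (M(u) = ((128 + 2*u)/(-589 + u))/u = (128 + 2*u)/(u*(-589 + u)))
T - M(-426) = 24598 - 2*(64 - 426)/((-426)*(-589 - 426)) = 24598 - 2*(-1)*(-362)/(426*(-1015)) = 24598 - 2*(-1)*(-1)*(-362)/(426*1015) = 24598 - 1*(-362/216195) = 24598 + 362/216195 = 5317964972/216195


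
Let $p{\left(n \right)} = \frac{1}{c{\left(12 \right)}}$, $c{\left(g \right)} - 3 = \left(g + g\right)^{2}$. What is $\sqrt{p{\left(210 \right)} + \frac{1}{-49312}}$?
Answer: $\frac{\sqrt{86962966374}}{7137912} \approx 0.041314$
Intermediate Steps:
$c{\left(g \right)} = 3 + 4 g^{2}$ ($c{\left(g \right)} = 3 + \left(g + g\right)^{2} = 3 + \left(2 g\right)^{2} = 3 + 4 g^{2}$)
$p{\left(n \right)} = \frac{1}{579}$ ($p{\left(n \right)} = \frac{1}{3 + 4 \cdot 12^{2}} = \frac{1}{3 + 4 \cdot 144} = \frac{1}{3 + 576} = \frac{1}{579}$)
$\sqrt{p{\left(210 \right)} + \frac{1}{-49312}} = \sqrt{\frac{1}{579} + \frac{1}{-49312}} = \sqrt{\frac{1}{579} - \frac{1}{49312}} = \sqrt{\frac{48733}{28551648}} = \frac{\sqrt{86962966374}}{7137912}$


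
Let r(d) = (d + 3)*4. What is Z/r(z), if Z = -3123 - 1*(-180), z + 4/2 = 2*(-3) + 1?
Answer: 2943/16 ≈ 183.94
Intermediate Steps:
z = -7 (z = -2 + (2*(-3) + 1) = -2 + (-6 + 1) = -2 - 5 = -7)
r(d) = 12 + 4*d (r(d) = (3 + d)*4 = 12 + 4*d)
Z = -2943 (Z = -3123 + 180 = -2943)
Z/r(z) = -2943/(12 + 4*(-7)) = -2943/(12 - 28) = -2943/(-16) = -2943*(-1/16) = 2943/16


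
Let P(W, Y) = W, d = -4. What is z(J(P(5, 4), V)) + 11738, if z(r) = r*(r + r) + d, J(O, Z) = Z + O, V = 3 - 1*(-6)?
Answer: 12126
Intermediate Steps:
V = 9 (V = 3 + 6 = 9)
J(O, Z) = O + Z
z(r) = -4 + 2*r² (z(r) = r*(r + r) - 4 = r*(2*r) - 4 = 2*r² - 4 = -4 + 2*r²)
z(J(P(5, 4), V)) + 11738 = (-4 + 2*(5 + 9)²) + 11738 = (-4 + 2*14²) + 11738 = (-4 + 2*196) + 11738 = (-4 + 392) + 11738 = 388 + 11738 = 12126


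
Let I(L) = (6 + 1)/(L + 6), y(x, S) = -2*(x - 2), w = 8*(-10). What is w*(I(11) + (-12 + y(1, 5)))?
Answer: 13040/17 ≈ 767.06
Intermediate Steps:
w = -80
y(x, S) = 4 - 2*x (y(x, S) = -2*(-2 + x) = 4 - 2*x)
I(L) = 7/(6 + L)
w*(I(11) + (-12 + y(1, 5))) = -80*(7/(6 + 11) + (-12 + (4 - 2*1))) = -80*(7/17 + (-12 + (4 - 2))) = -80*(7*(1/17) + (-12 + 2)) = -80*(7/17 - 10) = -80*(-163/17) = 13040/17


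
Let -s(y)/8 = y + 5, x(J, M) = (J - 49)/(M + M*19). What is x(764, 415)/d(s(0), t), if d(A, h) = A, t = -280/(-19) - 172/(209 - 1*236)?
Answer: -143/66400 ≈ -0.0021536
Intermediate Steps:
x(J, M) = (-49 + J)/(20*M) (x(J, M) = (-49 + J)/(M + 19*M) = (-49 + J)/((20*M)) = (-49 + J)*(1/(20*M)) = (-49 + J)/(20*M))
s(y) = -40 - 8*y (s(y) = -8*(y + 5) = -8*(5 + y) = -40 - 8*y)
t = 10828/513 (t = -280*(-1/19) - 172/(209 - 236) = 280/19 - 172/(-27) = 280/19 - 172*(-1/27) = 280/19 + 172/27 = 10828/513 ≈ 21.107)
x(764, 415)/d(s(0), t) = ((1/20)*(-49 + 764)/415)/(-40 - 8*0) = ((1/20)*(1/415)*715)/(-40 + 0) = (143/1660)/(-40) = (143/1660)*(-1/40) = -143/66400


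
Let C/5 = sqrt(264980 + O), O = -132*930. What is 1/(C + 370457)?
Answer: 370457/137234833349 - 10*sqrt(35555)/137234833349 ≈ 2.6857e-6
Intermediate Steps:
O = -122760
C = 10*sqrt(35555) (C = 5*sqrt(264980 - 122760) = 5*sqrt(142220) = 5*(2*sqrt(35555)) = 10*sqrt(35555) ≈ 1885.6)
1/(C + 370457) = 1/(10*sqrt(35555) + 370457) = 1/(370457 + 10*sqrt(35555))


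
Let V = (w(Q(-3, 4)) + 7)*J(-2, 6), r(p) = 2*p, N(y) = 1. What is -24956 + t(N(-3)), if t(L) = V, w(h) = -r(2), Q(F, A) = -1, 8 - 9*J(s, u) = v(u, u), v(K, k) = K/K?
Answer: -74861/3 ≈ -24954.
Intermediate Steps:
v(K, k) = 1
J(s, u) = 7/9 (J(s, u) = 8/9 - 1/9*1 = 8/9 - 1/9 = 7/9)
w(h) = -4 (w(h) = -2*2 = -1*4 = -4)
V = 7/3 (V = (-4 + 7)*(7/9) = 3*(7/9) = 7/3 ≈ 2.3333)
t(L) = 7/3
-24956 + t(N(-3)) = -24956 + 7/3 = -74861/3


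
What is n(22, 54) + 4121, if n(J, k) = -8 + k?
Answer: 4167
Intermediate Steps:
n(22, 54) + 4121 = (-8 + 54) + 4121 = 46 + 4121 = 4167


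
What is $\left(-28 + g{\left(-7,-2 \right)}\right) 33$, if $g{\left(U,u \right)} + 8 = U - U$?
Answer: $-1188$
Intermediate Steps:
$g{\left(U,u \right)} = -8$ ($g{\left(U,u \right)} = -8 + \left(U - U\right) = -8 + 0 = -8$)
$\left(-28 + g{\left(-7,-2 \right)}\right) 33 = \left(-28 - 8\right) 33 = \left(-36\right) 33 = -1188$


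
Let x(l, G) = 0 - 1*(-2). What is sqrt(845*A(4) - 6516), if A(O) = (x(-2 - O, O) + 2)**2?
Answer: 2*sqrt(1751) ≈ 83.690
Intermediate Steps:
x(l, G) = 2 (x(l, G) = 0 + 2 = 2)
A(O) = 16 (A(O) = (2 + 2)**2 = 4**2 = 16)
sqrt(845*A(4) - 6516) = sqrt(845*16 - 6516) = sqrt(13520 - 6516) = sqrt(7004) = 2*sqrt(1751)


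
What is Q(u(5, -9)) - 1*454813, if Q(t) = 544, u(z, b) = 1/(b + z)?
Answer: -454269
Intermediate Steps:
Q(u(5, -9)) - 1*454813 = 544 - 1*454813 = 544 - 454813 = -454269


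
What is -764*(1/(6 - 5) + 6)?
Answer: -5348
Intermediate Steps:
-764*(1/(6 - 5) + 6) = -764*(1/1 + 6) = -764*(1 + 6) = -764*7 = -5348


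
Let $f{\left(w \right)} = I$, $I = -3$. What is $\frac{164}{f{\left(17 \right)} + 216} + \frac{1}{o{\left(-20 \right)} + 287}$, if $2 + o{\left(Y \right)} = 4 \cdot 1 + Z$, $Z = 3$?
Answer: $\frac{48101}{62196} \approx 0.77338$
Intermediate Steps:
$f{\left(w \right)} = -3$
$o{\left(Y \right)} = 5$ ($o{\left(Y \right)} = -2 + \left(4 \cdot 1 + 3\right) = -2 + \left(4 + 3\right) = -2 + 7 = 5$)
$\frac{164}{f{\left(17 \right)} + 216} + \frac{1}{o{\left(-20 \right)} + 287} = \frac{164}{-3 + 216} + \frac{1}{5 + 287} = \frac{164}{213} + \frac{1}{292} = \frac{48101}{62196}$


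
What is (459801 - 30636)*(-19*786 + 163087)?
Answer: 63582082245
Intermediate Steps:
(459801 - 30636)*(-19*786 + 163087) = 429165*(-14934 + 163087) = 429165*148153 = 63582082245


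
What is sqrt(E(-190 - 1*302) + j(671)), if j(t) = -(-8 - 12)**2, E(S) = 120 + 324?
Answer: 2*sqrt(11) ≈ 6.6332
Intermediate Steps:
E(S) = 444
j(t) = -400 (j(t) = -1*(-20)**2 = -1*400 = -400)
sqrt(E(-190 - 1*302) + j(671)) = sqrt(444 - 400) = sqrt(44) = 2*sqrt(11)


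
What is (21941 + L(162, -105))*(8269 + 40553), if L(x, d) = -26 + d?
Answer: 1064807820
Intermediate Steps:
(21941 + L(162, -105))*(8269 + 40553) = (21941 + (-26 - 105))*(8269 + 40553) = (21941 - 131)*48822 = 21810*48822 = 1064807820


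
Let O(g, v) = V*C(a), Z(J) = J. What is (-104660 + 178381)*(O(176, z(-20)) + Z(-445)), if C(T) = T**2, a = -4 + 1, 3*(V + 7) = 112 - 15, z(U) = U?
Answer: -15997457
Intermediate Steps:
V = 76/3 (V = -7 + (112 - 15)/3 = -7 + (1/3)*97 = -7 + 97/3 = 76/3 ≈ 25.333)
a = -3
O(g, v) = 228 (O(g, v) = (76/3)*(-3)**2 = (76/3)*9 = 228)
(-104660 + 178381)*(O(176, z(-20)) + Z(-445)) = (-104660 + 178381)*(228 - 445) = 73721*(-217) = -15997457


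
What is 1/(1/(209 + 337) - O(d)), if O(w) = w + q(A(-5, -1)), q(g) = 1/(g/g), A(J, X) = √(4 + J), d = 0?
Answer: -546/545 ≈ -1.0018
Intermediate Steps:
q(g) = 1 (q(g) = 1/1 = 1)
O(w) = 1 + w (O(w) = w + 1 = 1 + w)
1/(1/(209 + 337) - O(d)) = 1/(1/(209 + 337) - (1 + 0)) = 1/(1/546 - 1*1) = 1/(1/546 - 1) = 1/(-545/546) = -546/545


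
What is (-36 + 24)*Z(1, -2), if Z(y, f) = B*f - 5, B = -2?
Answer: 12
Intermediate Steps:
Z(y, f) = -5 - 2*f (Z(y, f) = -2*f - 5 = -5 - 2*f)
(-36 + 24)*Z(1, -2) = (-36 + 24)*(-5 - 2*(-2)) = -12*(-5 + 4) = -12*(-1) = 12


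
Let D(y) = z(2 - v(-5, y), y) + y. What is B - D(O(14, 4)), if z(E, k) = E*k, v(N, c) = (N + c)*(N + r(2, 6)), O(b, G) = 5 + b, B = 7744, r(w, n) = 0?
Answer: 6357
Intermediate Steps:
v(N, c) = N*(N + c) (v(N, c) = (N + c)*(N + 0) = (N + c)*N = N*(N + c))
D(y) = y + y*(-23 + 5*y) (D(y) = (2 - (-5)*(-5 + y))*y + y = (2 - (25 - 5*y))*y + y = (2 + (-25 + 5*y))*y + y = (-23 + 5*y)*y + y = y*(-23 + 5*y) + y = y + y*(-23 + 5*y))
B - D(O(14, 4)) = 7744 - (5 + 14)*(-22 + 5*(5 + 14)) = 7744 - 19*(-22 + 5*19) = 7744 - 19*(-22 + 95) = 7744 - 19*73 = 7744 - 1*1387 = 7744 - 1387 = 6357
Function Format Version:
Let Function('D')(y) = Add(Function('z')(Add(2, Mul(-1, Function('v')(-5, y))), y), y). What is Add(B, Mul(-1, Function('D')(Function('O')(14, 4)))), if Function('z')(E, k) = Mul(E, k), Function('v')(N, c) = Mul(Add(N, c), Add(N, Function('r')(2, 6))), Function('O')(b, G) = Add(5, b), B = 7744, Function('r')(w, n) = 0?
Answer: 6357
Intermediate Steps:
Function('v')(N, c) = Mul(N, Add(N, c)) (Function('v')(N, c) = Mul(Add(N, c), Add(N, 0)) = Mul(Add(N, c), N) = Mul(N, Add(N, c)))
Function('D')(y) = Add(y, Mul(y, Add(-23, Mul(5, y)))) (Function('D')(y) = Add(Mul(Add(2, Mul(-1, Mul(-5, Add(-5, y)))), y), y) = Add(Mul(Add(2, Mul(-1, Add(25, Mul(-5, y)))), y), y) = Add(Mul(Add(2, Add(-25, Mul(5, y))), y), y) = Add(Mul(Add(-23, Mul(5, y)), y), y) = Add(Mul(y, Add(-23, Mul(5, y))), y) = Add(y, Mul(y, Add(-23, Mul(5, y)))))
Add(B, Mul(-1, Function('D')(Function('O')(14, 4)))) = Add(7744, Mul(-1, Mul(Add(5, 14), Add(-22, Mul(5, Add(5, 14)))))) = Add(7744, Mul(-1, Mul(19, Add(-22, Mul(5, 19))))) = Add(7744, Mul(-1, Mul(19, Add(-22, 95)))) = Add(7744, Mul(-1, Mul(19, 73))) = Add(7744, Mul(-1, 1387)) = Add(7744, -1387) = 6357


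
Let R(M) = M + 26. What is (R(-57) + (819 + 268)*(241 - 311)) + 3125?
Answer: -72996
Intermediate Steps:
R(M) = 26 + M
(R(-57) + (819 + 268)*(241 - 311)) + 3125 = ((26 - 57) + (819 + 268)*(241 - 311)) + 3125 = (-31 + 1087*(-70)) + 3125 = (-31 - 76090) + 3125 = -76121 + 3125 = -72996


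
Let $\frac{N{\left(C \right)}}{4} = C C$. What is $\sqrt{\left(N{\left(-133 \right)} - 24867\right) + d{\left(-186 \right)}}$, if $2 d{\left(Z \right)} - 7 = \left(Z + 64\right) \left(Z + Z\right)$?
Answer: $\frac{3 \sqrt{30482}}{2} \approx 261.89$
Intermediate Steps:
$N{\left(C \right)} = 4 C^{2}$ ($N{\left(C \right)} = 4 C C = 4 C^{2}$)
$d{\left(Z \right)} = \frac{7}{2} + Z \left(64 + Z\right)$ ($d{\left(Z \right)} = \frac{7}{2} + \frac{\left(Z + 64\right) \left(Z + Z\right)}{2} = \frac{7}{2} + \frac{\left(64 + Z\right) 2 Z}{2} = \frac{7}{2} + \frac{2 Z \left(64 + Z\right)}{2} = \frac{7}{2} + Z \left(64 + Z\right)$)
$\sqrt{\left(N{\left(-133 \right)} - 24867\right) + d{\left(-186 \right)}} = \sqrt{\left(4 \left(-133\right)^{2} - 24867\right) + \left(\frac{7}{2} + \left(-186\right)^{2} + 64 \left(-186\right)\right)} = \sqrt{\left(4 \cdot 17689 - 24867\right) + \left(\frac{7}{2} + 34596 - 11904\right)} = \sqrt{\left(70756 - 24867\right) + \frac{45391}{2}} = \sqrt{45889 + \frac{45391}{2}} = \sqrt{\frac{137169}{2}} = \frac{3 \sqrt{30482}}{2}$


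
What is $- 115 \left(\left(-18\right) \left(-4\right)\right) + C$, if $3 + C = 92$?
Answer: $-8191$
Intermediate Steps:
$C = 89$ ($C = -3 + 92 = 89$)
$- 115 \left(\left(-18\right) \left(-4\right)\right) + C = - 115 \left(\left(-18\right) \left(-4\right)\right) + 89 = \left(-115\right) 72 + 89 = -8280 + 89 = -8191$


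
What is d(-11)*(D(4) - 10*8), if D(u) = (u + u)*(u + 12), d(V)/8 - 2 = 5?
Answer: 2688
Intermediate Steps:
d(V) = 56 (d(V) = 16 + 8*5 = 16 + 40 = 56)
D(u) = 2*u*(12 + u) (D(u) = (2*u)*(12 + u) = 2*u*(12 + u))
d(-11)*(D(4) - 10*8) = 56*(2*4*(12 + 4) - 10*8) = 56*(2*4*16 - 80) = 56*(128 - 80) = 56*48 = 2688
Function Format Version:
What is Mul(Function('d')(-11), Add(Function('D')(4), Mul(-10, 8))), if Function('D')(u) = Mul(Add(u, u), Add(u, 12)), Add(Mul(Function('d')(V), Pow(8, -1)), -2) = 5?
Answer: 2688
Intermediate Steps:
Function('d')(V) = 56 (Function('d')(V) = Add(16, Mul(8, 5)) = Add(16, 40) = 56)
Function('D')(u) = Mul(2, u, Add(12, u)) (Function('D')(u) = Mul(Mul(2, u), Add(12, u)) = Mul(2, u, Add(12, u)))
Mul(Function('d')(-11), Add(Function('D')(4), Mul(-10, 8))) = Mul(56, Add(Mul(2, 4, Add(12, 4)), Mul(-10, 8))) = Mul(56, Add(Mul(2, 4, 16), -80)) = Mul(56, Add(128, -80)) = Mul(56, 48) = 2688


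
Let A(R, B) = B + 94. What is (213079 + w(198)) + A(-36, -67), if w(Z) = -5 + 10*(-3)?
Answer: 213071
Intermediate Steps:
A(R, B) = 94 + B
w(Z) = -35 (w(Z) = -5 - 30 = -35)
(213079 + w(198)) + A(-36, -67) = (213079 - 35) + (94 - 67) = 213044 + 27 = 213071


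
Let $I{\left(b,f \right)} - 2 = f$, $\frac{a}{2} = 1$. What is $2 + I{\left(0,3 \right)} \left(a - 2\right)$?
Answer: $2$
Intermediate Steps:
$a = 2$ ($a = 2 \cdot 1 = 2$)
$I{\left(b,f \right)} = 2 + f$
$2 + I{\left(0,3 \right)} \left(a - 2\right) = 2 + \left(2 + 3\right) \left(2 - 2\right) = 2 + 5 \left(2 - 2\right) = 2 + 5 \cdot 0 = 2 + 0 = 2$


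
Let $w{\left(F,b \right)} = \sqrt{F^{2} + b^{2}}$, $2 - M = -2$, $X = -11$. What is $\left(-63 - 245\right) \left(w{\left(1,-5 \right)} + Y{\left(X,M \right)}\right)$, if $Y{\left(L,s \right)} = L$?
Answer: $3388 - 308 \sqrt{26} \approx 1817.5$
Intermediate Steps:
$M = 4$ ($M = 2 - -2 = 2 + 2 = 4$)
$\left(-63 - 245\right) \left(w{\left(1,-5 \right)} + Y{\left(X,M \right)}\right) = \left(-63 - 245\right) \left(\sqrt{1^{2} + \left(-5\right)^{2}} - 11\right) = - 308 \left(\sqrt{1 + 25} - 11\right) = - 308 \left(\sqrt{26} - 11\right) = - 308 \left(-11 + \sqrt{26}\right) = 3388 - 308 \sqrt{26}$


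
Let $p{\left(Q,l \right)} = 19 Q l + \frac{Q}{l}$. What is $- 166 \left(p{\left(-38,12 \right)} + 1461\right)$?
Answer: $\frac{3588671}{3} \approx 1.1962 \cdot 10^{6}$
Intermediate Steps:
$p{\left(Q,l \right)} = \frac{Q}{l} + 19 Q l$ ($p{\left(Q,l \right)} = 19 Q l + \frac{Q}{l} = \frac{Q}{l} + 19 Q l$)
$- 166 \left(p{\left(-38,12 \right)} + 1461\right) = - 166 \left(\left(- \frac{38}{12} + 19 \left(-38\right) 12\right) + 1461\right) = - 166 \left(\left(\left(-38\right) \frac{1}{12} - 8664\right) + 1461\right) = - 166 \left(\left(- \frac{19}{6} - 8664\right) + 1461\right) = - 166 \left(- \frac{52003}{6} + 1461\right) = \left(-166\right) \left(- \frac{43237}{6}\right) = \frac{3588671}{3}$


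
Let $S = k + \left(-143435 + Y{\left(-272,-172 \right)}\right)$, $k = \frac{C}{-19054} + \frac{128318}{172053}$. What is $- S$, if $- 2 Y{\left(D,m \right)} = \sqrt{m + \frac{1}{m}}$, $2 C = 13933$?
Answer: $\frac{134348973563435}{936656532} + \frac{i \sqrt{1272155}}{172} \approx 1.4343 \cdot 10^{5} + 6.5575 i$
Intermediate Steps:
$C = \frac{13933}{2}$ ($C = \frac{1}{2} \cdot 13933 = \frac{13933}{2} \approx 6966.5$)
$Y{\left(D,m \right)} = - \frac{\sqrt{m + \frac{1}{m}}}{2}$
$k = \frac{356103985}{936656532}$ ($k = \frac{13933}{2 \left(-19054\right)} + \frac{128318}{172053} = \frac{13933}{2} \left(- \frac{1}{19054}\right) + 128318 \cdot \frac{1}{172053} = - \frac{13933}{38108} + \frac{128318}{172053} = \frac{356103985}{936656532} \approx 0.38019$)
$S = - \frac{134348973563435}{936656532} - \frac{i \sqrt{1272155}}{172}$ ($S = \frac{356103985}{936656532} - \left(143435 + \frac{\sqrt{-172 + \frac{1}{-172}}}{2}\right) = \frac{356103985}{936656532} - \left(143435 + \frac{\sqrt{-172 - \frac{1}{172}}}{2}\right) = \frac{356103985}{936656532} - \left(143435 + \frac{\sqrt{- \frac{29585}{172}}}{2}\right) = \frac{356103985}{936656532} - \left(143435 + \frac{\frac{1}{86} i \sqrt{1272155}}{2}\right) = \frac{356103985}{936656532} - \left(143435 + \frac{i \sqrt{1272155}}{172}\right) = - \frac{134348973563435}{936656532} - \frac{i \sqrt{1272155}}{172} \approx -1.4343 \cdot 10^{5} - 6.5575 i$)
$- S = - (- \frac{134348973563435}{936656532} - \frac{i \sqrt{1272155}}{172}) = \frac{134348973563435}{936656532} + \frac{i \sqrt{1272155}}{172}$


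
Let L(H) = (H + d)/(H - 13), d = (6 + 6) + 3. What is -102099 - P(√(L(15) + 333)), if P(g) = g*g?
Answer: -102447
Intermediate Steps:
d = 15 (d = 12 + 3 = 15)
L(H) = (15 + H)/(-13 + H) (L(H) = (H + 15)/(H - 13) = (15 + H)/(-13 + H))
P(g) = g²
-102099 - P(√(L(15) + 333)) = -102099 - (√((15 + 15)/(-13 + 15) + 333))² = -102099 - (√(30/2 + 333))² = -102099 - (√((½)*30 + 333))² = -102099 - (√(15 + 333))² = -102099 - (√348)² = -102099 - (2*√87)² = -102099 - 1*348 = -102099 - 348 = -102447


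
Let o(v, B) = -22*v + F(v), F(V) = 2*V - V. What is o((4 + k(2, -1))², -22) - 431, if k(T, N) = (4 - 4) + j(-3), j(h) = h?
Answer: -452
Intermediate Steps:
k(T, N) = -3 (k(T, N) = (4 - 4) - 3 = 0 - 3 = -3)
F(V) = V
o(v, B) = -21*v (o(v, B) = -22*v + v = -21*v)
o((4 + k(2, -1))², -22) - 431 = -21*(4 - 3)² - 431 = -21*1² - 431 = -21*1 - 431 = -21 - 431 = -452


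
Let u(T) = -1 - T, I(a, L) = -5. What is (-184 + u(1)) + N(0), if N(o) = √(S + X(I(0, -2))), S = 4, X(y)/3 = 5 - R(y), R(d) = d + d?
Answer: -179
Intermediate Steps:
R(d) = 2*d
X(y) = 15 - 6*y (X(y) = 3*(5 - 2*y) = 15 - 6*y)
N(o) = 7 (N(o) = √(4 + (15 - 6*(-5))) = √(4 + (15 + 30)) = √(4 + 45) = √49 = 7)
(-184 + u(1)) + N(0) = (-184 + (-1 - 1*1)) + 7 = (-184 + (-1 - 1)) + 7 = (-184 - 2) + 7 = -186 + 7 = -179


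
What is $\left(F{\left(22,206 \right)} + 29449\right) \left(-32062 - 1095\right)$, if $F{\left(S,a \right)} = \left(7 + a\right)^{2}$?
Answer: $-2480740426$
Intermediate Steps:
$\left(F{\left(22,206 \right)} + 29449\right) \left(-32062 - 1095\right) = \left(\left(7 + 206\right)^{2} + 29449\right) \left(-32062 - 1095\right) = \left(213^{2} + 29449\right) \left(-33157\right) = \left(45369 + 29449\right) \left(-33157\right) = 74818 \left(-33157\right) = -2480740426$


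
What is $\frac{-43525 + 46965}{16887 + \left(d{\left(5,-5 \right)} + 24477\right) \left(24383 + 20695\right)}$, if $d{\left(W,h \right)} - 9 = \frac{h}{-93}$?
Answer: $\frac{21328}{6843555155} \approx 3.1165 \cdot 10^{-6}$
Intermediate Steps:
$d{\left(W,h \right)} = 9 - \frac{h}{93}$ ($d{\left(W,h \right)} = 9 + \frac{h}{-93} = 9 + h \left(- \frac{1}{93}\right) = 9 - \frac{h}{93}$)
$\frac{-43525 + 46965}{16887 + \left(d{\left(5,-5 \right)} + 24477\right) \left(24383 + 20695\right)} = \frac{-43525 + 46965}{16887 + \left(\left(9 - - \frac{5}{93}\right) + 24477\right) \left(24383 + 20695\right)} = \frac{3440}{16887 + \left(\left(9 + \frac{5}{93}\right) + 24477\right) 45078} = \frac{3440}{16887 + \left(\frac{842}{93} + 24477\right) 45078} = \frac{3440}{16887 + \frac{2277203}{93} \cdot 45078} = \frac{3440}{16887 + \frac{34217252278}{31}} = \frac{3440}{\frac{34217775775}{31}} = 3440 \cdot \frac{31}{34217775775} = \frac{21328}{6843555155}$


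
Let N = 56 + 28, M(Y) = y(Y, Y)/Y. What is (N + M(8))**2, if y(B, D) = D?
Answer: 7225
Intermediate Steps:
M(Y) = 1 (M(Y) = Y/Y = 1)
N = 84
(N + M(8))**2 = (84 + 1)**2 = 85**2 = 7225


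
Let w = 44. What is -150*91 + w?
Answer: -13606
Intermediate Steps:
-150*91 + w = -150*91 + 44 = -13650 + 44 = -13606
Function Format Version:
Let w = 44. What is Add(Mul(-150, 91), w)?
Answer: -13606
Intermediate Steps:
Add(Mul(-150, 91), w) = Add(Mul(-150, 91), 44) = Add(-13650, 44) = -13606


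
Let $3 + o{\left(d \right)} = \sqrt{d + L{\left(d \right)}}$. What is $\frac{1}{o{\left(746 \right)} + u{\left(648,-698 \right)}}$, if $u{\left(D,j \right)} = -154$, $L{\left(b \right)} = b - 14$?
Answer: $- \frac{157}{23171} - \frac{\sqrt{1478}}{23171} \approx -0.0084349$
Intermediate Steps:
$L{\left(b \right)} = -14 + b$
$o{\left(d \right)} = -3 + \sqrt{-14 + 2 d}$ ($o{\left(d \right)} = -3 + \sqrt{d + \left(-14 + d\right)} = -3 + \sqrt{-14 + 2 d}$)
$\frac{1}{o{\left(746 \right)} + u{\left(648,-698 \right)}} = \frac{1}{\left(-3 + \sqrt{-14 + 2 \cdot 746}\right) - 154} = \frac{1}{\left(-3 + \sqrt{-14 + 1492}\right) - 154} = \frac{1}{\left(-3 + \sqrt{1478}\right) - 154} = \frac{1}{-157 + \sqrt{1478}}$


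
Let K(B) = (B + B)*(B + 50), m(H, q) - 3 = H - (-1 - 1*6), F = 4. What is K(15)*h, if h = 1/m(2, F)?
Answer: 325/2 ≈ 162.50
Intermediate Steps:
m(H, q) = 10 + H (m(H, q) = 3 + (H - (-1 - 1*6)) = 3 + (H - (-1 - 6)) = 3 + (H - 1*(-7)) = 3 + (H + 7) = 3 + (7 + H) = 10 + H)
K(B) = 2*B*(50 + B) (K(B) = (2*B)*(50 + B) = 2*B*(50 + B))
h = 1/12 (h = 1/(10 + 2) = 1/12 ≈ 0.083333)
K(15)*h = (2*15*(50 + 15))*(1/12) = (2*15*65)*(1/12) = 1950*(1/12) = 325/2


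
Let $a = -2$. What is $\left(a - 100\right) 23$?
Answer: $-2346$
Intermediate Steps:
$\left(a - 100\right) 23 = \left(-2 - 100\right) 23 = \left(-102\right) 23 = -2346$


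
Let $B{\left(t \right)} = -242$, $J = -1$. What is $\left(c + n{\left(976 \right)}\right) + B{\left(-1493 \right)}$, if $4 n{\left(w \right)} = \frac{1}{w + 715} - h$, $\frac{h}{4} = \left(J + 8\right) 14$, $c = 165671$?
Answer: $\frac{1118298885}{6764} \approx 1.6533 \cdot 10^{5}$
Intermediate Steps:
$h = 392$ ($h = 4 \left(-1 + 8\right) 14 = 4 \cdot 7 \cdot 14 = 4 \cdot 98 = 392$)
$n{\left(w \right)} = -98 + \frac{1}{4 \left(715 + w\right)}$ ($n{\left(w \right)} = \frac{\frac{1}{w + 715} - 392}{4} = \frac{\frac{1}{715 + w} - 392}{4} = \frac{-392 + \frac{1}{715 + w}}{4} = -98 + \frac{1}{4 \left(715 + w\right)}$)
$\left(c + n{\left(976 \right)}\right) + B{\left(-1493 \right)} = \left(165671 + \frac{-280279 - 382592}{4 \left(715 + 976\right)}\right) - 242 = \left(165671 + \frac{-280279 - 382592}{4 \cdot 1691}\right) - 242 = \left(165671 + \frac{1}{4} \cdot \frac{1}{1691} \left(-662871\right)\right) - 242 = \left(165671 - \frac{662871}{6764}\right) - 242 = \frac{1119935773}{6764} - 242 = \frac{1118298885}{6764}$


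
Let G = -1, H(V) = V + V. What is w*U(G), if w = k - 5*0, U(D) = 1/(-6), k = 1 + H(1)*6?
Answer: -13/6 ≈ -2.1667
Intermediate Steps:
H(V) = 2*V
k = 13 (k = 1 + (2*1)*6 = 1 + 2*6 = 1 + 12 = 13)
U(D) = -1/6
w = 13 (w = 13 - 5*0 = 13 + 0 = 13)
w*U(G) = 13*(-1/6) = -13/6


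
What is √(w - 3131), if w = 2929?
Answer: I*√202 ≈ 14.213*I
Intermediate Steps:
√(w - 3131) = √(2929 - 3131) = √(-202) = I*√202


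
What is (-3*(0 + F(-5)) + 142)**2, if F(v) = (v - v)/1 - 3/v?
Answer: 491401/25 ≈ 19656.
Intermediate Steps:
F(v) = -3/v (F(v) = 0*1 - 3/v = 0 - 3/v = -3/v)
(-3*(0 + F(-5)) + 142)**2 = (-3*(0 - 3/(-5)) + 142)**2 = (-3*(0 - 3*(-1/5)) + 142)**2 = (-3*(0 + 3/5) + 142)**2 = (-3*3/5 + 142)**2 = (-9/5 + 142)**2 = (701/5)**2 = 491401/25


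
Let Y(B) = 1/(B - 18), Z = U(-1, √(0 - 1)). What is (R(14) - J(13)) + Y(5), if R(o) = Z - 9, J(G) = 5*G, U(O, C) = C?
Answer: -963/13 + I ≈ -74.077 + 1.0*I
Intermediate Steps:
Z = I (Z = √(0 - 1) = √(-1) = I ≈ 1.0*I)
R(o) = -9 + I (R(o) = I - 9 = -9 + I)
Y(B) = 1/(-18 + B)
(R(14) - J(13)) + Y(5) = ((-9 + I) - 5*13) + 1/(-18 + 5) = ((-9 + I) - 1*65) + 1/(-13) = ((-9 + I) - 65) - 1/13 = (-74 + I) - 1/13 = -963/13 + I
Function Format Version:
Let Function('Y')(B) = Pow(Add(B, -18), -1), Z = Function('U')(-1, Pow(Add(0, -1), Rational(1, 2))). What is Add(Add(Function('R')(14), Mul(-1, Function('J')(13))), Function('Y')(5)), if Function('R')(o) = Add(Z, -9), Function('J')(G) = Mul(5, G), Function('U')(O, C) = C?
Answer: Add(Rational(-963, 13), I) ≈ Add(-74.077, Mul(1.0000, I))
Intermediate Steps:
Z = I (Z = Pow(Add(0, -1), Rational(1, 2)) = Pow(-1, Rational(1, 2)) = I ≈ Mul(1.0000, I))
Function('R')(o) = Add(-9, I) (Function('R')(o) = Add(I, -9) = Add(-9, I))
Function('Y')(B) = Pow(Add(-18, B), -1)
Add(Add(Function('R')(14), Mul(-1, Function('J')(13))), Function('Y')(5)) = Add(Add(Add(-9, I), Mul(-1, Mul(5, 13))), Pow(Add(-18, 5), -1)) = Add(Add(Add(-9, I), Mul(-1, 65)), Pow(-13, -1)) = Add(Add(Add(-9, I), -65), Rational(-1, 13)) = Add(Add(-74, I), Rational(-1, 13)) = Add(Rational(-963, 13), I)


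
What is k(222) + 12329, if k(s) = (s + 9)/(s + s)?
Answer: 1824769/148 ≈ 12330.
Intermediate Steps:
k(s) = (9 + s)/(2*s) (k(s) = (9 + s)/((2*s)) = (9 + s)*(1/(2*s)) = (9 + s)/(2*s))
k(222) + 12329 = (½)*(9 + 222)/222 + 12329 = (½)*(1/222)*231 + 12329 = 77/148 + 12329 = 1824769/148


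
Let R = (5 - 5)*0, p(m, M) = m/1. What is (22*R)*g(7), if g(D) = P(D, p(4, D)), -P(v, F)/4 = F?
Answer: 0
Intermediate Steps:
p(m, M) = m (p(m, M) = m*1 = m)
P(v, F) = -4*F
g(D) = -16 (g(D) = -4*4 = -16)
R = 0 (R = 0*0 = 0)
(22*R)*g(7) = (22*0)*(-16) = 0*(-16) = 0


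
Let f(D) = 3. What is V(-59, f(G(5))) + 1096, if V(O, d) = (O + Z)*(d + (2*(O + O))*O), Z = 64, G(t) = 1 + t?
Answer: 70731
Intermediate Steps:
V(O, d) = (64 + O)*(d + 4*O²) (V(O, d) = (O + 64)*(d + (2*(O + O))*O) = (64 + O)*(d + (2*(2*O))*O) = (64 + O)*(d + (4*O)*O) = (64 + O)*(d + 4*O²))
V(-59, f(G(5))) + 1096 = (4*(-59)³ + 64*3 + 256*(-59)² - 59*3) + 1096 = (4*(-205379) + 192 + 256*3481 - 177) + 1096 = (-821516 + 192 + 891136 - 177) + 1096 = 69635 + 1096 = 70731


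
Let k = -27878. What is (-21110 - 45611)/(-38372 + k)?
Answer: 66721/66250 ≈ 1.0071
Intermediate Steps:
(-21110 - 45611)/(-38372 + k) = (-21110 - 45611)/(-38372 - 27878) = -66721/(-66250) = -66721*(-1/66250) = 66721/66250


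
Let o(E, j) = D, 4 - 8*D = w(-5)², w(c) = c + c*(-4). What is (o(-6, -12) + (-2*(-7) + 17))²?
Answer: 729/64 ≈ 11.391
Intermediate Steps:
w(c) = -3*c (w(c) = c - 4*c = -3*c)
D = -221/8 (D = ½ - (-3*(-5))²/8 = ½ - ⅛*15² = ½ - ⅛*225 = ½ - 225/8 = -221/8 ≈ -27.625)
o(E, j) = -221/8
(o(-6, -12) + (-2*(-7) + 17))² = (-221/8 + (-2*(-7) + 17))² = (-221/8 + (14 + 17))² = (-221/8 + 31)² = (27/8)² = 729/64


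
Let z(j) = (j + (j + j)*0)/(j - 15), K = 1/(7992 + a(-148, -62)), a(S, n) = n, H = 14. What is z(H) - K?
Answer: -111021/7930 ≈ -14.000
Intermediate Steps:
K = 1/7930 (K = 1/(7992 - 62) = 1/7930 ≈ 0.00012610)
z(j) = j/(-15 + j) (z(j) = (j + (2*j)*0)/(-15 + j) = (j + 0)/(-15 + j) = j/(-15 + j))
z(H) - K = 14/(-15 + 14) - 1*1/7930 = 14/(-1) - 1/7930 = 14*(-1) - 1/7930 = -14 - 1/7930 = -111021/7930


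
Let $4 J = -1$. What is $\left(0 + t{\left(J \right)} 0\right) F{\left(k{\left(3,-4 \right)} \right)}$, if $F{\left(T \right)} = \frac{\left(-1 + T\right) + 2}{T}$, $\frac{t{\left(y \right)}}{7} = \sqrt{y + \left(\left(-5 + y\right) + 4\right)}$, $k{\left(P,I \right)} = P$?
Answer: $0$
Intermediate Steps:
$J = - \frac{1}{4}$ ($J = \frac{1}{4} \left(-1\right) = - \frac{1}{4} \approx -0.25$)
$t{\left(y \right)} = 7 \sqrt{-1 + 2 y}$ ($t{\left(y \right)} = 7 \sqrt{y + \left(\left(-5 + y\right) + 4\right)} = 7 \sqrt{y + \left(-1 + y\right)} = 7 \sqrt{-1 + 2 y}$)
$F{\left(T \right)} = \frac{1 + T}{T}$
$\left(0 + t{\left(J \right)} 0\right) F{\left(k{\left(3,-4 \right)} \right)} = \left(0 + 7 \sqrt{-1 + 2 \left(- \frac{1}{4}\right)} 0\right) \frac{1 + 3}{3} = \left(0 + 7 \sqrt{-1 - \frac{1}{2}} \cdot 0\right) \frac{1}{3} \cdot 4 = \left(0 + 7 \sqrt{- \frac{3}{2}} \cdot 0\right) \frac{4}{3} = \left(0 + 7 \frac{i \sqrt{6}}{2} \cdot 0\right) \frac{4}{3} = \left(0 + \frac{7 i \sqrt{6}}{2} \cdot 0\right) \frac{4}{3} = \left(0 + 0\right) \frac{4}{3} = 0 \cdot \frac{4}{3} = 0$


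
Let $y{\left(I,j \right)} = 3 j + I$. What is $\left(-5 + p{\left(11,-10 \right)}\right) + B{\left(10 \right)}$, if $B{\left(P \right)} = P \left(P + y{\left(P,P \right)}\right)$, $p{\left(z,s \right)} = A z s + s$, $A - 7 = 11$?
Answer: $-1495$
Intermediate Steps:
$A = 18$ ($A = 7 + 11 = 18$)
$p{\left(z,s \right)} = s + 18 s z$ ($p{\left(z,s \right)} = 18 z s + s = 18 s z + s = s + 18 s z$)
$y{\left(I,j \right)} = I + 3 j$
$B{\left(P \right)} = 5 P^{2}$ ($B{\left(P \right)} = P \left(P + \left(P + 3 P\right)\right) = P \left(P + 4 P\right) = P 5 P = 5 P^{2}$)
$\left(-5 + p{\left(11,-10 \right)}\right) + B{\left(10 \right)} = \left(-5 - 10 \left(1 + 18 \cdot 11\right)\right) + 5 \cdot 10^{2} = \left(-5 - 10 \left(1 + 198\right)\right) + 5 \cdot 100 = \left(-5 - 1990\right) + 500 = -1995 + 500 = -1495$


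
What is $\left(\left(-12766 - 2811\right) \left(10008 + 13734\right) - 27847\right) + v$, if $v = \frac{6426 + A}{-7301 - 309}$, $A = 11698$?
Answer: $- \frac{1407305821767}{3805} \approx -3.6986 \cdot 10^{8}$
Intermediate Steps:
$v = - \frac{9062}{3805}$ ($v = \frac{6426 + 11698}{-7301 - 309} = \frac{18124}{-7610} = 18124 \left(- \frac{1}{7610}\right) = - \frac{9062}{3805} \approx -2.3816$)
$\left(\left(-12766 - 2811\right) \left(10008 + 13734\right) - 27847\right) + v = \left(\left(-12766 - 2811\right) \left(10008 + 13734\right) - 27847\right) - \frac{9062}{3805} = \left(\left(-15577\right) 23742 - 27847\right) - \frac{9062}{3805} = \left(-369829134 - 27847\right) - \frac{9062}{3805} = -369856981 - \frac{9062}{3805} = - \frac{1407305821767}{3805}$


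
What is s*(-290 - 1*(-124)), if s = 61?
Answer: -10126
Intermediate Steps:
s*(-290 - 1*(-124)) = 61*(-290 - 1*(-124)) = 61*(-290 + 124) = 61*(-166) = -10126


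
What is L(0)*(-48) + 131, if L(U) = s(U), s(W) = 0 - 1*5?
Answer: 371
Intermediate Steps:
s(W) = -5 (s(W) = 0 - 5 = -5)
L(U) = -5
L(0)*(-48) + 131 = -5*(-48) + 131 = 240 + 131 = 371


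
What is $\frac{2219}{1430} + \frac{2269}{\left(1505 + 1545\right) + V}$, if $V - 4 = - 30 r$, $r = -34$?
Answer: $\frac{3071219}{1456455} \approx 2.1087$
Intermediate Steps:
$V = 1024$ ($V = 4 - -1020 = 4 + 1020 = 1024$)
$\frac{2219}{1430} + \frac{2269}{\left(1505 + 1545\right) + V} = \frac{2219}{1430} + \frac{2269}{\left(1505 + 1545\right) + 1024} = 2219 \cdot \frac{1}{1430} + \frac{2269}{3050 + 1024} = \frac{2219}{1430} + \frac{2269}{4074} = \frac{3071219}{1456455}$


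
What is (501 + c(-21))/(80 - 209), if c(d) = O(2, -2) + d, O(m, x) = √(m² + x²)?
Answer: -160/43 - 2*√2/129 ≈ -3.7429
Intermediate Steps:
c(d) = d + 2*√2 (c(d) = √(2² + (-2)²) + d = √(4 + 4) + d = √8 + d = 2*√2 + d = d + 2*√2)
(501 + c(-21))/(80 - 209) = (501 + (-21 + 2*√2))/(80 - 209) = (480 + 2*√2)/(-129) = (480 + 2*√2)*(-1/129) = -160/43 - 2*√2/129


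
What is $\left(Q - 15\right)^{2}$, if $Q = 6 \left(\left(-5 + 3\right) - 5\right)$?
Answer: $3249$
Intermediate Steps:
$Q = -42$ ($Q = 6 \left(-2 - 5\right) = 6 \left(-7\right) = -42$)
$\left(Q - 15\right)^{2} = \left(-42 - 15\right)^{2} = \left(-57\right)^{2} = 3249$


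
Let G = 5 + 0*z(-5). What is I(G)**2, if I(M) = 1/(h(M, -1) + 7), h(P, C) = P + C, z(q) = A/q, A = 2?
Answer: 1/121 ≈ 0.0082645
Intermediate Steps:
z(q) = 2/q
h(P, C) = C + P
G = 5 (G = 5 + 0*(2/(-5)) = 5 + 0*(2*(-1/5)) = 5 + 0*(-2/5) = 5 + 0 = 5)
I(M) = 1/(6 + M) (I(M) = 1/((-1 + M) + 7) = 1/(6 + M))
I(G)**2 = (1/(6 + 5))**2 = (1/11)**2 = 1/121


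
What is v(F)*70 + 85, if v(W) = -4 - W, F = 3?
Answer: -405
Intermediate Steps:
v(F)*70 + 85 = (-4 - 1*3)*70 + 85 = (-4 - 3)*70 + 85 = -7*70 + 85 = -490 + 85 = -405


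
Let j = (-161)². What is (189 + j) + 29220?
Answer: 55330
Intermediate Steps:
j = 25921
(189 + j) + 29220 = (189 + 25921) + 29220 = 26110 + 29220 = 55330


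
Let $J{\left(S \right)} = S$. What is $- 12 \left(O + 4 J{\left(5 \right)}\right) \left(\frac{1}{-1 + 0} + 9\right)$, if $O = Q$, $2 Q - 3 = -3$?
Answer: $-1920$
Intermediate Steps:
$Q = 0$ ($Q = \frac{3}{2} + \frac{1}{2} \left(-3\right) = \frac{3}{2} - \frac{3}{2} = 0$)
$O = 0$
$- 12 \left(O + 4 J{\left(5 \right)}\right) \left(\frac{1}{-1 + 0} + 9\right) = - 12 \left(0 + 4 \cdot 5\right) \left(\frac{1}{-1 + 0} + 9\right) = - 12 \left(0 + 20\right) \left(\frac{1}{-1} + 9\right) = \left(-12\right) 20 \left(-1 + 9\right) = \left(-240\right) 8 = -1920$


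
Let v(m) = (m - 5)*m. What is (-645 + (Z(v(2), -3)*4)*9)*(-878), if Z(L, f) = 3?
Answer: 471486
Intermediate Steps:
v(m) = m*(-5 + m) (v(m) = (-5 + m)*m = m*(-5 + m))
(-645 + (Z(v(2), -3)*4)*9)*(-878) = (-645 + (3*4)*9)*(-878) = (-645 + 12*9)*(-878) = (-645 + 108)*(-878) = -537*(-878) = 471486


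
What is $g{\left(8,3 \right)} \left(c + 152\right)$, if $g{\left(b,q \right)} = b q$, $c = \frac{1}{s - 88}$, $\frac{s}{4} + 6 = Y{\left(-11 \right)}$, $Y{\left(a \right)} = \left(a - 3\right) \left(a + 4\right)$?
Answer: $\frac{127683}{35} \approx 3648.1$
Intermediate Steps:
$Y{\left(a \right)} = \left(-3 + a\right) \left(4 + a\right)$
$s = 368$ ($s = -24 + 4 \left(-12 - 11 + \left(-11\right)^{2}\right) = -24 + 4 \left(-12 - 11 + 121\right) = -24 + 4 \cdot 98 = -24 + 392 = 368$)
$c = \frac{1}{280}$ ($c = \frac{1}{368 - 88} = \frac{1}{280} \approx 0.0035714$)
$g{\left(8,3 \right)} \left(c + 152\right) = 8 \cdot 3 \left(\frac{1}{280} + 152\right) = 24 \cdot \frac{42561}{280} = \frac{127683}{35}$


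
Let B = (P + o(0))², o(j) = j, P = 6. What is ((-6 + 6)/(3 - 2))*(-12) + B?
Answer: 36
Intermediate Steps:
B = 36 (B = (6 + 0)² = 6² = 36)
((-6 + 6)/(3 - 2))*(-12) + B = ((-6 + 6)/(3 - 2))*(-12) + 36 = (0/1)*(-12) + 36 = (0*1)*(-12) + 36 = 0*(-12) + 36 = 0 + 36 = 36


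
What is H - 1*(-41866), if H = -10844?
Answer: 31022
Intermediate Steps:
H - 1*(-41866) = -10844 - 1*(-41866) = -10844 + 41866 = 31022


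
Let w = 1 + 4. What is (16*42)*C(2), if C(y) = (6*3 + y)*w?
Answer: 67200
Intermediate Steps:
w = 5
C(y) = 90 + 5*y (C(y) = (6*3 + y)*5 = (18 + y)*5 = 90 + 5*y)
(16*42)*C(2) = (16*42)*(90 + 5*2) = 672*(90 + 10) = 672*100 = 67200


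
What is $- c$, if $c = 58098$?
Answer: $-58098$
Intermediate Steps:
$- c = \left(-1\right) 58098 = -58098$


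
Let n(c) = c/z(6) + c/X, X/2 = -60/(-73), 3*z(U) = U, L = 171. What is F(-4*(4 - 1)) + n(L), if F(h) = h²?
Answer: 13341/40 ≈ 333.52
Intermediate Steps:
z(U) = U/3
X = 120/73 (X = 2*(-60/(-73)) = 2*(-60*(-1/73)) = 2*(60/73) = 120/73 ≈ 1.6438)
n(c) = 133*c/120 (n(c) = c/(((⅓)*6)) + c/(120/73) = c/2 + c*(73/120) = c*(½) + 73*c/120 = c/2 + 73*c/120 = 133*c/120)
F(-4*(4 - 1)) + n(L) = (-4*(4 - 1))² + (133/120)*171 = (-4*3)² + 7581/40 = (-12)² + 7581/40 = 144 + 7581/40 = 13341/40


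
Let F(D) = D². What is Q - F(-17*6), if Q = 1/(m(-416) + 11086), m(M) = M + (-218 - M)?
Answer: -113070671/10868 ≈ -10404.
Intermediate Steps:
m(M) = -218
Q = 1/10868 (Q = 1/(-218 + 11086) = 1/10868 ≈ 9.2013e-5)
Q - F(-17*6) = 1/10868 - (-17*6)² = 1/10868 - 1*(-102)² = 1/10868 - 1*10404 = 1/10868 - 10404 = -113070671/10868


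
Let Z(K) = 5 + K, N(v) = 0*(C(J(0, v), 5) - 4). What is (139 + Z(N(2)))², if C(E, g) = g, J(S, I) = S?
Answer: 20736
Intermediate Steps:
N(v) = 0 (N(v) = 0*(5 - 4) = 0*1 = 0)
(139 + Z(N(2)))² = (139 + (5 + 0))² = (139 + 5)² = 144² = 20736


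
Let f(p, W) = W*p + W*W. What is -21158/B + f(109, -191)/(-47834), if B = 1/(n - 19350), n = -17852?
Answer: 18825547023141/23917 ≈ 7.8712e+8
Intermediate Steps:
f(p, W) = W² + W*p (f(p, W) = W*p + W² = W² + W*p)
B = -1/37202 (B = 1/(-17852 - 19350) = 1/(-37202) = -1/37202 ≈ -2.6880e-5)
-21158/B + f(109, -191)/(-47834) = -21158/(-1/37202) - 191*(-191 + 109)/(-47834) = -21158*(-37202) - 191*(-82)*(-1/47834) = 787119916 + 15662*(-1/47834) = 787119916 - 7831/23917 = 18825547023141/23917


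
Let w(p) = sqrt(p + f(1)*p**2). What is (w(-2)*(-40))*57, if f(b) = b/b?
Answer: -2280*sqrt(2) ≈ -3224.4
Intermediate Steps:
f(b) = 1
w(p) = sqrt(p + p**2) (w(p) = sqrt(p + 1*p**2) = sqrt(p + p**2))
(w(-2)*(-40))*57 = (sqrt(-2*(1 - 2))*(-40))*57 = (sqrt(-2*(-1))*(-40))*57 = (sqrt(2)*(-40))*57 = -40*sqrt(2)*57 = -2280*sqrt(2)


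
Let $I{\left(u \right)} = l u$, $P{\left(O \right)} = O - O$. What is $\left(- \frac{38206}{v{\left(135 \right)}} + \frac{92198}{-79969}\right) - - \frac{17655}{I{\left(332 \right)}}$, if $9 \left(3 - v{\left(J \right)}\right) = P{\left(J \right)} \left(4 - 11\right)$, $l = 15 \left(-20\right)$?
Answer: $- \frac{20289281831659}{1592982480} \approx -12737.0$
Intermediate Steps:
$P{\left(O \right)} = 0$
$l = -300$
$v{\left(J \right)} = 3$ ($v{\left(J \right)} = 3 - \frac{0 \left(4 - 11\right)}{9} = 3 - \frac{0 \left(-7\right)}{9} = 3 - 0 = 3 + 0 = 3$)
$I{\left(u \right)} = - 300 u$
$\left(- \frac{38206}{v{\left(135 \right)}} + \frac{92198}{-79969}\right) - - \frac{17655}{I{\left(332 \right)}} = \left(- \frac{38206}{3} + \frac{92198}{-79969}\right) - - \frac{17655}{\left(-300\right) 332} = \left(\left(-38206\right) \frac{1}{3} + 92198 \left(- \frac{1}{79969}\right)\right) - - \frac{17655}{-99600} = \left(- \frac{38206}{3} - \frac{92198}{79969}\right) - \left(-17655\right) \left(- \frac{1}{99600}\right) = - \frac{3055572208}{239907} - \frac{1177}{6640} = - \frac{20289281831659}{1592982480}$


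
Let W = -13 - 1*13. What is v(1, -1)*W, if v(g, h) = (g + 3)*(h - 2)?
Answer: 312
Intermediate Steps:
W = -26 (W = -13 - 13 = -26)
v(g, h) = (-2 + h)*(3 + g) (v(g, h) = (3 + g)*(-2 + h) = (-2 + h)*(3 + g))
v(1, -1)*W = (-6 - 2*1 + 3*(-1) + 1*(-1))*(-26) = (-6 - 2 - 3 - 1)*(-26) = -12*(-26) = 312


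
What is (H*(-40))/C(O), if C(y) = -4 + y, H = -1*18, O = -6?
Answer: -72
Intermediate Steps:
H = -18
(H*(-40))/C(O) = (-18*(-40))/(-4 - 6) = 720/(-10) = 720*(-⅒) = -72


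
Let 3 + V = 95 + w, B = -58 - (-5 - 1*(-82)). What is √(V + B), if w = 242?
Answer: √199 ≈ 14.107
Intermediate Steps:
B = -135 (B = -58 - (-5 + 82) = -58 - 1*77 = -58 - 77 = -135)
V = 334 (V = -3 + (95 + 242) = -3 + 337 = 334)
√(V + B) = √(334 - 135) = √199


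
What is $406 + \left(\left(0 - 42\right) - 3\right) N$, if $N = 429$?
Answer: $-18899$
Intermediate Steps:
$406 + \left(\left(0 - 42\right) - 3\right) N = 406 + \left(\left(0 - 42\right) - 3\right) 429 = 406 + \left(-42 - 3\right) 429 = 406 - 19305 = -18899$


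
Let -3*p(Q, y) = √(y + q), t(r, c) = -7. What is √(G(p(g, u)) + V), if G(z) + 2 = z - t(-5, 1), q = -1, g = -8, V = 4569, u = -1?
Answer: √(41166 - 3*I*√2)/3 ≈ 67.631 - 0.0034851*I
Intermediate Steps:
p(Q, y) = -√(-1 + y)/3 (p(Q, y) = -√(y - 1)/3 = -√(-1 + y)/3)
G(z) = 5 + z (G(z) = -2 + (z - 1*(-7)) = -2 + (z + 7) = -2 + (7 + z) = 5 + z)
√(G(p(g, u)) + V) = √((5 - √(-1 - 1)/3) + 4569) = √((5 - I*√2/3) + 4569) = √(4574 - I*√2/3)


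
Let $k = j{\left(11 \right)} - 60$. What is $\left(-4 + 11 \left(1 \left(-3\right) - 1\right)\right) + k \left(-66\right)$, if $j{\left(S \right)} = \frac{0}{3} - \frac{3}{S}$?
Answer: $3930$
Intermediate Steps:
$j{\left(S \right)} = - \frac{3}{S}$ ($j{\left(S \right)} = 0 \cdot \frac{1}{3} - \frac{3}{S} = 0 - \frac{3}{S} = - \frac{3}{S}$)
$k = - \frac{663}{11}$ ($k = - \frac{3}{11} - 60 = - \frac{663}{11} \approx -60.273$)
$\left(-4 + 11 \left(1 \left(-3\right) - 1\right)\right) + k \left(-66\right) = \left(-4 + 11 \left(1 \left(-3\right) - 1\right)\right) - -3978 = \left(-4 + 11 \left(-3 - 1\right)\right) + 3978 = \left(-4 + 11 \left(-4\right)\right) + 3978 = \left(-4 - 44\right) + 3978 = -48 + 3978 = 3930$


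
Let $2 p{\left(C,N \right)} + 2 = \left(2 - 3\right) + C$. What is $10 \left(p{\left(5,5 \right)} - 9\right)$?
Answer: $-80$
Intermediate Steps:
$p{\left(C,N \right)} = - \frac{3}{2} + \frac{C}{2}$ ($p{\left(C,N \right)} = -1 + \frac{\left(2 - 3\right) + C}{2} = -1 + \frac{-1 + C}{2} = -1 + \left(- \frac{1}{2} + \frac{C}{2}\right) = - \frac{3}{2} + \frac{C}{2}$)
$10 \left(p{\left(5,5 \right)} - 9\right) = 10 \left(\left(- \frac{3}{2} + \frac{1}{2} \cdot 5\right) - 9\right) = 10 \left(\left(- \frac{3}{2} + \frac{5}{2}\right) - 9\right) = 10 \left(1 - 9\right) = 10 \left(-8\right) = -80$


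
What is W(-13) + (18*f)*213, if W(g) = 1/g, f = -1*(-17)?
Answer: 847313/13 ≈ 65178.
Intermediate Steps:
f = 17
W(-13) + (18*f)*213 = 1/(-13) + (18*17)*213 = -1/13 + 306*213 = -1/13 + 65178 = 847313/13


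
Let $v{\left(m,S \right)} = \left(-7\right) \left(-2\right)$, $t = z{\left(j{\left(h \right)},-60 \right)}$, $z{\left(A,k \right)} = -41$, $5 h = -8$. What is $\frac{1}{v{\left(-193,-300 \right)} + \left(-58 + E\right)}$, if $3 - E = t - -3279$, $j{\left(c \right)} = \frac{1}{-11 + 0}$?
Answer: $- \frac{1}{3279} \approx -0.00030497$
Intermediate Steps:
$h = - \frac{8}{5}$ ($h = \frac{1}{5} \left(-8\right) = - \frac{8}{5} \approx -1.6$)
$j{\left(c \right)} = - \frac{1}{11}$ ($j{\left(c \right)} = \frac{1}{-11} = - \frac{1}{11}$)
$t = -41$
$v{\left(m,S \right)} = 14$
$E = -3235$ ($E = 3 - \left(-41 - -3279\right) = 3 - \left(-41 + 3279\right) = 3 - 3238 = -3235$)
$\frac{1}{v{\left(-193,-300 \right)} + \left(-58 + E\right)} = \frac{1}{14 - 3293} = \frac{1}{-3279} = - \frac{1}{3279}$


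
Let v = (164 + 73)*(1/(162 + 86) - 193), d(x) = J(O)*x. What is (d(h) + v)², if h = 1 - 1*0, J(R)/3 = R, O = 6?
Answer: 128574440430489/61504 ≈ 2.0905e+9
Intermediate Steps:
J(R) = 3*R
h = 1 (h = 1 + 0 = 1)
d(x) = 18*x (d(x) = (3*6)*x = 18*x)
v = -11343531/248 (v = 237*(1/248 - 193) = 237*(-47863/248) = -11343531/248 ≈ -45740.)
(d(h) + v)² = (18*1 - 11343531/248)² = (18 - 11343531/248)² = (-11339067/248)² = 128574440430489/61504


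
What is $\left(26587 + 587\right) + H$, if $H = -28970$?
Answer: $-1796$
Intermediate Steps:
$\left(26587 + 587\right) + H = \left(26587 + 587\right) - 28970 = 27174 - 28970 = -1796$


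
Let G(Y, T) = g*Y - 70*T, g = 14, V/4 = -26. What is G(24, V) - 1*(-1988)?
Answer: 9604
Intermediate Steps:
V = -104 (V = 4*(-26) = -104)
G(Y, T) = -70*T + 14*Y (G(Y, T) = 14*Y - 70*T = -70*T + 14*Y)
G(24, V) - 1*(-1988) = (-70*(-104) + 14*24) - 1*(-1988) = (7280 + 336) + 1988 = 7616 + 1988 = 9604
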